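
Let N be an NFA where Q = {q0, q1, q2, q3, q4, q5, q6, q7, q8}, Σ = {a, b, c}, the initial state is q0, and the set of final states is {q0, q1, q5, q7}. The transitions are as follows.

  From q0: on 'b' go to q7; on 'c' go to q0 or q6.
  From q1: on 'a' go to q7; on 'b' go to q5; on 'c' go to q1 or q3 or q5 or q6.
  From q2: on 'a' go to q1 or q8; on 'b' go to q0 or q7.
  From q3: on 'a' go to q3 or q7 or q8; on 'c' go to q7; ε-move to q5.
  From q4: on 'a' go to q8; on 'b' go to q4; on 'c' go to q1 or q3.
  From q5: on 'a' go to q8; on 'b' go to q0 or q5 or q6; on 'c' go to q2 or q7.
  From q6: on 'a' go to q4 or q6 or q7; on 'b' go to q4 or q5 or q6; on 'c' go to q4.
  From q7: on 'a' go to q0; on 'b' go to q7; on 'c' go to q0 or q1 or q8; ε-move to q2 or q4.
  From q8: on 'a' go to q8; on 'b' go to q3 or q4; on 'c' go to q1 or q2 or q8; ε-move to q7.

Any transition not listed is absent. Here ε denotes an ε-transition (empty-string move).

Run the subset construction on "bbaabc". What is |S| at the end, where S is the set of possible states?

9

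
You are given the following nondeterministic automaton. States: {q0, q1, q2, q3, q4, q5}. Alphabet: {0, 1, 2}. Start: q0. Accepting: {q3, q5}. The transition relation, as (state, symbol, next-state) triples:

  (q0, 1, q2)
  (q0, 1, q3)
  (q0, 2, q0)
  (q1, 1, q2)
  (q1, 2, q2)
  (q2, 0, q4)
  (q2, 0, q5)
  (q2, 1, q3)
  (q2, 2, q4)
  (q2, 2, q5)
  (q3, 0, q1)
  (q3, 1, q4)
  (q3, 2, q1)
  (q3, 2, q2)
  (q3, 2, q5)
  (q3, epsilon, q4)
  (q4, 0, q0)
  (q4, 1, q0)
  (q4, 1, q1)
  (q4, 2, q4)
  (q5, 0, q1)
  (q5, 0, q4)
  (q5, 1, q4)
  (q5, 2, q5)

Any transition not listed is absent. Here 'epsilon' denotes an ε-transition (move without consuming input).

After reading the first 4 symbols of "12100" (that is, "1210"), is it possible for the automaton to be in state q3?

No

Start in {q0}.
Read '1': {q0} → {q2, q3, q4}.
Read '2': {q2, q3, q4} → {q1, q2, q4, q5}.
Read '1': {q1, q2, q4, q5} → {q0, q1, q2, q3, q4}.
Read '0': {q0, q1, q2, q3, q4} → {q0, q1, q4, q5}.
State q3 is not in {q0, q1, q4, q5}.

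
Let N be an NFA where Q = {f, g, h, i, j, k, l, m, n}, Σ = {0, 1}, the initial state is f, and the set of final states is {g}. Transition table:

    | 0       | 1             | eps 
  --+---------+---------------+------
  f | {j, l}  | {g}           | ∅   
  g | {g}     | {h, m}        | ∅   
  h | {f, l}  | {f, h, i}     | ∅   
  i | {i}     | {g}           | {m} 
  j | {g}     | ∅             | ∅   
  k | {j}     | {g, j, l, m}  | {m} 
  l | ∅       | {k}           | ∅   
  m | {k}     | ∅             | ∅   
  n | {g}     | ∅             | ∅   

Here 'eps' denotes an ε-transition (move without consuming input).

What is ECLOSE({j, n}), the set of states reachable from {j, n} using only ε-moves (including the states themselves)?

Begin with {j, n}.
No ε-moves leave this set, so the closure equals the set itself.

{j, n}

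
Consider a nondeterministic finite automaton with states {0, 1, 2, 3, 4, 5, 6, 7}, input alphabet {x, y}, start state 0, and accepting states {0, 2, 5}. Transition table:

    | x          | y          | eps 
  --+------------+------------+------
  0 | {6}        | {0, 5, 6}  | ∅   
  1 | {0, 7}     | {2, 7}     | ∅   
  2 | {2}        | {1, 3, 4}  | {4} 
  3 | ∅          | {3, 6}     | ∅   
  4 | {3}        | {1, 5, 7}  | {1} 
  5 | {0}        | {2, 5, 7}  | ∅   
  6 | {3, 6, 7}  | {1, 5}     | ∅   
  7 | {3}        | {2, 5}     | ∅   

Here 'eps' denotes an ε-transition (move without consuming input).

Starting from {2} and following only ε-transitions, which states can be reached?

{1, 2, 4}

Begin with {2}.
ε-move 2 → 4; add 4.
ε-move 4 → 1; add 1.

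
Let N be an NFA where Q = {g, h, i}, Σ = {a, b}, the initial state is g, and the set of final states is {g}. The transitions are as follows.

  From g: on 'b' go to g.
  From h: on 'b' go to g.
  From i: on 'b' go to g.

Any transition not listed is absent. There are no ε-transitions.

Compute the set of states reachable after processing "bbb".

Start in {g}.
Read 'b': {g} → {g}.
Read 'b': {g} → {g}.
Read 'b': {g} → {g}.

{g}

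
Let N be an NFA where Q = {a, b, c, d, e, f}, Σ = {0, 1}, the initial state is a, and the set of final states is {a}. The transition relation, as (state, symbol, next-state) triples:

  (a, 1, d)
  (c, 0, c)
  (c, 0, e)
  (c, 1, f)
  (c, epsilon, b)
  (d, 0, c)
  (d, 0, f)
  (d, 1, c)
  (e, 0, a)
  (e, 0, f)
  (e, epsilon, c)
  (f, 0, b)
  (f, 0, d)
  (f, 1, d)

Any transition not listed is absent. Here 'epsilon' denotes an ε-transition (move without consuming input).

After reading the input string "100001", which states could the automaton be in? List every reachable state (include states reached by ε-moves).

Start in {a}.
Read '1': a→{d}; now {d}.
Read '0': d→{c, f}; union {c, f}; ε-closure = {b, c, f}.
Read '0': b→∅, c→{c, e}, f→{b, d}; now {b, c, d, e}.
Read '0': b→∅, c→{c, e}, d→{c, f}, e→{a, f}; union {a, c, e, f}; ε-closure = {a, b, c, e, f}.
Read '0': a→∅, b→∅, c→{c, e}, e→{a, f}, f→{b, d}; now {a, b, c, d, e, f}.
Read '1': a→{d}, b→∅, c→{f}, d→{c}, e→∅, f→{d}; union {c, d, f}; ε-closure = {b, c, d, f}.

{b, c, d, f}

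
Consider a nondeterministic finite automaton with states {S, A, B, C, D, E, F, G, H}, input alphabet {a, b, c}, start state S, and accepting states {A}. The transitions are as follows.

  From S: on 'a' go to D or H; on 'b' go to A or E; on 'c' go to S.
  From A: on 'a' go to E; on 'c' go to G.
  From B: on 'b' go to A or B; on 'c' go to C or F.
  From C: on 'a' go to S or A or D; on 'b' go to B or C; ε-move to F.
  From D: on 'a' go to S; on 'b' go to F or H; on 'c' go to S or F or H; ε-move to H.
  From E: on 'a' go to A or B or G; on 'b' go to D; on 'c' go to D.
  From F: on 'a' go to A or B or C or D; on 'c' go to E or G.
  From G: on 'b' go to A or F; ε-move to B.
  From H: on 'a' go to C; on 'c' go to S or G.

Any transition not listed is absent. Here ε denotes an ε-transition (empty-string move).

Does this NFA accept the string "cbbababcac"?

Start in {S}.
Read 'c': S→{S}; now {S}.
Read 'b': S→{A, E}; now {A, E}.
Read 'b': A→∅, E→{D}; union {D}; ε-closure = {D, H}.
Read 'a': D→{S}, H→{C}; union {S, C}; ε-closure = {S, C, F}.
Read 'b': S→{A, E}, C→{B, C}, F→∅; union {A, B, C, E}; ε-closure = {A, B, C, E, F}.
Read 'a': A→{E}, B→∅, C→{S, A, D}, E→{A, B, G}, F→{A, B, C, D}; union {S, A, B, C, D, E, G}; ε-closure = {S, A, B, C, D, E, F, G, H}.
Read 'b': S→{A, E}, A→∅, B→{A, B}, C→{B, C}, D→{F, H}, E→{D}, F→∅, G→{A, F}, H→∅; now {A, B, C, D, E, F, H}.
Read 'c': A→{G}, B→{C, F}, C→∅, D→{S, F, H}, E→{D}, F→{E, G}, H→{S, G}; union {S, C, D, E, F, G, H}; ε-closure = {S, B, C, D, E, F, G, H}.
Read 'a': S→{D, H}, B→∅, C→{S, A, D}, D→{S}, E→{A, B, G}, F→{A, B, C, D}, G→∅, H→{C}; union {S, A, B, C, D, G, H}; ε-closure = {S, A, B, C, D, F, G, H}.
Read 'c': S→{S}, A→{G}, B→{C, F}, C→∅, D→{S, F, H}, F→{E, G}, G→∅, H→{S, G}; union {S, C, E, F, G, H}; ε-closure = {S, B, C, E, F, G, H}.
The final set {S, B, C, E, F, G, H} contains no accepting state.

No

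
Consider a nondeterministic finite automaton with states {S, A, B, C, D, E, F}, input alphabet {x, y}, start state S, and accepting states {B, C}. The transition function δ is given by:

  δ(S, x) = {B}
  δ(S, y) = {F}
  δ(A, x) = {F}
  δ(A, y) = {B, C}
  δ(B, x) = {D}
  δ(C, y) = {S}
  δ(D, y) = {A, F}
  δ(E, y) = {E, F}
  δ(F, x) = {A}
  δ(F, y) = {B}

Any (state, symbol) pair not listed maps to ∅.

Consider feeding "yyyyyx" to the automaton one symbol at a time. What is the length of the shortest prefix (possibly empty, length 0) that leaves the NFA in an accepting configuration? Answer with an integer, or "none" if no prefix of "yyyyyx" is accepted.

Start in {S}.
Read 'y': {S} → {F}.
Read 'y': {F} → {B}.
None of the earlier sets intersect F, but {B} does.

2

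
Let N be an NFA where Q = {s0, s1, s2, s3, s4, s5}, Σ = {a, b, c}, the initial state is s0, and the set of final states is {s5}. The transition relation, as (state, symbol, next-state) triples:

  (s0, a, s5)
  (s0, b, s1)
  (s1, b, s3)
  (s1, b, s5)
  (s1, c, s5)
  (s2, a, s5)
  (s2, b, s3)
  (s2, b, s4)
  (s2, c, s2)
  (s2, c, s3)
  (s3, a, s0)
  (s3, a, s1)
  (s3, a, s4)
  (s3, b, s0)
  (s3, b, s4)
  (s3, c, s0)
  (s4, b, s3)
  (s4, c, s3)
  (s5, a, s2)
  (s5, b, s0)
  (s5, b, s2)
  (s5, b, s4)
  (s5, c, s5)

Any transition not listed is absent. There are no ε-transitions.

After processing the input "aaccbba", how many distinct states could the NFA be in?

5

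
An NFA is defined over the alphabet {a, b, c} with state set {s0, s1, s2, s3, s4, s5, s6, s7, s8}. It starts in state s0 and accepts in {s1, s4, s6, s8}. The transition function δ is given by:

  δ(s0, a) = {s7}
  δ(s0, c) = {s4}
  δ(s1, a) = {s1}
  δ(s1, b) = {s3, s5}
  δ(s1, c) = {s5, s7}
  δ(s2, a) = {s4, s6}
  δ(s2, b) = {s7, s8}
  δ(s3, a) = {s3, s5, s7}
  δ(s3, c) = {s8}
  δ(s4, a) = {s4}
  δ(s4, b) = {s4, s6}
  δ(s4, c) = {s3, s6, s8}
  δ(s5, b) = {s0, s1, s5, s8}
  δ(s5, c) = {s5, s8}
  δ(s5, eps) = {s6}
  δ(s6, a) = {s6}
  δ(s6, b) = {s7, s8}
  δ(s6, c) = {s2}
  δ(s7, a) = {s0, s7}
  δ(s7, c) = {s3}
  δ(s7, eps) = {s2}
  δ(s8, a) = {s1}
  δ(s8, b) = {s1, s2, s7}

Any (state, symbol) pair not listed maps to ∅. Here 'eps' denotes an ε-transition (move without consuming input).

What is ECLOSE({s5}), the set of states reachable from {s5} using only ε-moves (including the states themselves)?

{s5, s6}

Begin with {s5}.
ε-move s5 → s6; add s6.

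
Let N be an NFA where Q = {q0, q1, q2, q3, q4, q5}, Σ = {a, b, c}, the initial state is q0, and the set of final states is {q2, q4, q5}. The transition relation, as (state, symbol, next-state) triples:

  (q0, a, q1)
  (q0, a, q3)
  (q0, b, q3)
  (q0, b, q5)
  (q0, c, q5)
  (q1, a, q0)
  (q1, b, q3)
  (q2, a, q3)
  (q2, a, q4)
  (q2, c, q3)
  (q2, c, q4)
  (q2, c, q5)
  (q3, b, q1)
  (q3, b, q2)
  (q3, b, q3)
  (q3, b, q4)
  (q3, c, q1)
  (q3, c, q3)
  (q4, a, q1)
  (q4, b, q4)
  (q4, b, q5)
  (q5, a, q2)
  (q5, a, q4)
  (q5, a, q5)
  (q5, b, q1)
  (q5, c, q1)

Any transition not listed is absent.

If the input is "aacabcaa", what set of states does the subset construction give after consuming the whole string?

Start in {q0}.
Read 'a': {q0} → {q1, q3}.
Read 'a': {q1, q3} → {q0}.
Read 'c': {q0} → {q5}.
Read 'a': {q5} → {q2, q4, q5}.
Read 'b': {q2, q4, q5} → {q1, q4, q5}.
Read 'c': {q1, q4, q5} → {q1}.
Read 'a': {q1} → {q0}.
Read 'a': {q0} → {q1, q3}.

{q1, q3}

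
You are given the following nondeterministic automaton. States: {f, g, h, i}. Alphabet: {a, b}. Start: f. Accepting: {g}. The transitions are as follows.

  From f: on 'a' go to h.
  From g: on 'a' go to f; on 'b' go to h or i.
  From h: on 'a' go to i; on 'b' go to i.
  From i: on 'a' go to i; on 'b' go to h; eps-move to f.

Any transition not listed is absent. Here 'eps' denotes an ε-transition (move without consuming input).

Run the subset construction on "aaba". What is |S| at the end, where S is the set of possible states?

2

Start in {f}.
Read 'a': f→{h}; now {h}.
Read 'a': h→{i}; union {i}; ε-closure = {f, i}.
Read 'b': f→∅, i→{h}; now {h}.
Read 'a': h→{i}; union {i}; ε-closure = {f, i}.
That set has 2 states.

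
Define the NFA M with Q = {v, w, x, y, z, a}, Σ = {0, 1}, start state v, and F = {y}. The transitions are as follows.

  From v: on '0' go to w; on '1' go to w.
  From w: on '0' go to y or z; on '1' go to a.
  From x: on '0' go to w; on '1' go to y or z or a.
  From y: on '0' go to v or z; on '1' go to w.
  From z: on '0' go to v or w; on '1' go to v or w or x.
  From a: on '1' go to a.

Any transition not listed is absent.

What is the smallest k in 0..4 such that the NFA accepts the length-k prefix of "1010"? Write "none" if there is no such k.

2

Start in {v}.
Read '1': v→{w}; now {w}.
Read '0': w→{y, z}; now {y, z}.
None of the earlier sets intersect F, but {y, z} does.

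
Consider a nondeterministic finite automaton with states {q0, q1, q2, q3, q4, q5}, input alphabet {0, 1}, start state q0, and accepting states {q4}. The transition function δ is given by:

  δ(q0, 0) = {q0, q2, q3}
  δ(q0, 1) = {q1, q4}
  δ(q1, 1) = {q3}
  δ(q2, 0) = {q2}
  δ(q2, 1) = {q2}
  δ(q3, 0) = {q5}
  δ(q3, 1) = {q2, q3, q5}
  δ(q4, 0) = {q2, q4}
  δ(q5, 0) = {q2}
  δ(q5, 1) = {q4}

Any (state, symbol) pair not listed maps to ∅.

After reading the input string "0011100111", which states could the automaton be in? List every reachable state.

{q2}

Start in {q0}.
Read '0': {q0} → {q0, q2, q3}.
Read '0': {q0, q2, q3} → {q0, q2, q3, q5}.
Read '1': {q0, q2, q3, q5} → {q1, q2, q3, q4, q5}.
Read '1': {q1, q2, q3, q4, q5} → {q2, q3, q4, q5}.
Read '1': {q2, q3, q4, q5} → {q2, q3, q4, q5}.
Read '0': {q2, q3, q4, q5} → {q2, q4, q5}.
Read '0': {q2, q4, q5} → {q2, q4}.
Read '1': {q2, q4} → {q2}.
Read '1': {q2} → {q2}.
Read '1': {q2} → {q2}.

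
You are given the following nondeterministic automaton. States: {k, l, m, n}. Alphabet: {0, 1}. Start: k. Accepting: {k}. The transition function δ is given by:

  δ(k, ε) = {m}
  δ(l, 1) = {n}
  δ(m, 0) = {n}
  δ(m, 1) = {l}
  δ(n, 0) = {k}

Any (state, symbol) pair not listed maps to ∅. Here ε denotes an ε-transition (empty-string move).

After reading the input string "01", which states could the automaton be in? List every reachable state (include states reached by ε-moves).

∅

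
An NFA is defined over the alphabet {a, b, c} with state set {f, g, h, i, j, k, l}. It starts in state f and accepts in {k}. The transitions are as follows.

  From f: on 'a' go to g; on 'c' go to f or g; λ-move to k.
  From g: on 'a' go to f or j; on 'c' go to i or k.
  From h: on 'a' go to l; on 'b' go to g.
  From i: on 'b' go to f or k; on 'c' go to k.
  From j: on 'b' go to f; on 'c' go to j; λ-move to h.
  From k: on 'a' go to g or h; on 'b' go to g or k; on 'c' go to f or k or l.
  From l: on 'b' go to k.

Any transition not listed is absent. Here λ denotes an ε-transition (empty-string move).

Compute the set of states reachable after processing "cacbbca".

{g, h}

Start: ε-closure({f}) = {f, k}.
Read 'c': {f, k} → {f, g, k, l}.
Read 'a': {f, g, k, l} → {f, g, h, j, k}.
Read 'c': {f, g, h, j, k} → {f, g, h, i, j, k, l}.
Read 'b': {f, g, h, i, j, k, l} → {f, g, k}.
Read 'b': {f, g, k} → {g, k}.
Read 'c': {g, k} → {f, i, k, l}.
Read 'a': {f, i, k, l} → {g, h}.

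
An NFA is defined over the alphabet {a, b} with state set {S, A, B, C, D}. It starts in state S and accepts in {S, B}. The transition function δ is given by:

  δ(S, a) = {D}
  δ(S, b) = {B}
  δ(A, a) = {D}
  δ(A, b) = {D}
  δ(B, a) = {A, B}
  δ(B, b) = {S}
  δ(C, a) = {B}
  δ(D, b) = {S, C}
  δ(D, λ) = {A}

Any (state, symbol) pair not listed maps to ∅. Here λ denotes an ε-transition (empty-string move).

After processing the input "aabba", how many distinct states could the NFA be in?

Start in {S}.
Read 'a': {S} → {A, D}.
Read 'a': {A, D} → {A, D}.
Read 'b': {A, D} → {S, A, C, D}.
Read 'b': {S, A, C, D} → {S, A, B, C, D}.
Read 'a': {S, A, B, C, D} → {A, B, D}.
That set has 3 states.

3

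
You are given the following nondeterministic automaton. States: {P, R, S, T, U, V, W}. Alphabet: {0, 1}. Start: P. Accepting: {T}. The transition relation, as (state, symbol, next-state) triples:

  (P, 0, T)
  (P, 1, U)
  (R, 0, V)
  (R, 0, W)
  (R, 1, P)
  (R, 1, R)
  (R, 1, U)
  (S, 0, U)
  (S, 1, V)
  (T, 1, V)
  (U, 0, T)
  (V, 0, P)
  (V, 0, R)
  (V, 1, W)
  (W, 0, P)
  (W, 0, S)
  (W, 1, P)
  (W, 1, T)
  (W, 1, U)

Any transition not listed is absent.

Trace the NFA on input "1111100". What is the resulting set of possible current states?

Start in {P}.
Read '1': P→{U}; now {U}.
Read '1': U→∅; now ∅.
The set is empty and remains empty for the remaining 5 symbols.

∅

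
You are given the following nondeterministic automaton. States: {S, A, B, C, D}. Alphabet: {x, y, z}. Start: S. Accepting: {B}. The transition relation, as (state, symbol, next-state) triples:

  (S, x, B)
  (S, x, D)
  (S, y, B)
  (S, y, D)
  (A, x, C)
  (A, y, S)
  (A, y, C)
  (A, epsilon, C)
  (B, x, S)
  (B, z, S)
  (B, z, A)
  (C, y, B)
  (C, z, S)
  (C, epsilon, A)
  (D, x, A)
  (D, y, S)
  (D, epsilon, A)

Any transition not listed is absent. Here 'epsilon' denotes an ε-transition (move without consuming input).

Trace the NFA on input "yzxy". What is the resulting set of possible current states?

{S, A, B, C}

Start in {S}.
Read 'y': {S} → {A, B, C, D}.
Read 'z': {A, B, C, D} → {S, A, C}.
Read 'x': {S, A, C} → {A, B, C, D}.
Read 'y': {A, B, C, D} → {S, A, B, C}.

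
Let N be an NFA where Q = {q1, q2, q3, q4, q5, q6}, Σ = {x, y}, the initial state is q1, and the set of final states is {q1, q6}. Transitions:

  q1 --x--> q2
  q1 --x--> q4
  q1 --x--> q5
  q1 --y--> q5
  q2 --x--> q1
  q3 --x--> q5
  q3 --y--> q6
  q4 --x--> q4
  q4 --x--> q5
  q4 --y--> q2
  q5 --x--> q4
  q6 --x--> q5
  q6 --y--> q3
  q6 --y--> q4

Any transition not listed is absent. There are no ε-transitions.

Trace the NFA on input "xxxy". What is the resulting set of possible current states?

{q2}

Start in {q1}.
Read 'x': {q1} → {q2, q4, q5}.
Read 'x': {q2, q4, q5} → {q1, q4, q5}.
Read 'x': {q1, q4, q5} → {q2, q4, q5}.
Read 'y': {q2, q4, q5} → {q2}.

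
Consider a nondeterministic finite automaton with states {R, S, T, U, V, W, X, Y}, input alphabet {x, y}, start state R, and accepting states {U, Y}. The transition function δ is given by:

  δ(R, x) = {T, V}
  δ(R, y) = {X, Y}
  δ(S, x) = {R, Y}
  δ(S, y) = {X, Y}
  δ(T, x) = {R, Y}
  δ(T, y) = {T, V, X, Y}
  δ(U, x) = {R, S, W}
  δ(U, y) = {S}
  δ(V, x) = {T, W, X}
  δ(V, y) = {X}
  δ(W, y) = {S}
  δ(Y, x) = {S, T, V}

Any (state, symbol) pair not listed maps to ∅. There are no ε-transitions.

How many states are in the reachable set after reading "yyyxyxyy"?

Start in {R}.
Read 'y': {R} → {X, Y}.
Read 'y': {X, Y} → ∅.
The set is empty and remains empty for the remaining 6 symbols.
That set has 0 states.

0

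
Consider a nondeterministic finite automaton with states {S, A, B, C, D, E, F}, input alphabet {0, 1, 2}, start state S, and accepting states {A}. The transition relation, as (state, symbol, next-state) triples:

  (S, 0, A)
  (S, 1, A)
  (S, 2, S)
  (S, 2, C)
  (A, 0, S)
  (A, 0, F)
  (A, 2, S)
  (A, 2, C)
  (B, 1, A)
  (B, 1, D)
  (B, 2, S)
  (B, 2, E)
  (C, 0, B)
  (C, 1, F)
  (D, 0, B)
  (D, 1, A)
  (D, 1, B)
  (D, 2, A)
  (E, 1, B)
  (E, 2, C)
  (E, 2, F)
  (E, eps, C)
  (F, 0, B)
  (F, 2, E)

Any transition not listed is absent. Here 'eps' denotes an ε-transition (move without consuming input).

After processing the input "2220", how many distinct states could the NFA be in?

2

Start in {S}.
Read '2': {S} → {S, C}.
Read '2': {S, C} → {S, C}.
Read '2': {S, C} → {S, C}.
Read '0': {S, C} → {A, B}.
That set has 2 states.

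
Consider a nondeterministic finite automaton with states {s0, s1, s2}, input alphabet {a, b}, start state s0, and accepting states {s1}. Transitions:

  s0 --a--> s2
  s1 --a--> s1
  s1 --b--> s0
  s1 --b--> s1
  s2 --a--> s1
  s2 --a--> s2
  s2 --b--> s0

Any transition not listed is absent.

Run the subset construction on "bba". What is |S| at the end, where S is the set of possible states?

0

Start in {s0}.
Read 'b': {s0} → ∅.
The set is empty and remains empty for the remaining 2 symbols.
That set has 0 states.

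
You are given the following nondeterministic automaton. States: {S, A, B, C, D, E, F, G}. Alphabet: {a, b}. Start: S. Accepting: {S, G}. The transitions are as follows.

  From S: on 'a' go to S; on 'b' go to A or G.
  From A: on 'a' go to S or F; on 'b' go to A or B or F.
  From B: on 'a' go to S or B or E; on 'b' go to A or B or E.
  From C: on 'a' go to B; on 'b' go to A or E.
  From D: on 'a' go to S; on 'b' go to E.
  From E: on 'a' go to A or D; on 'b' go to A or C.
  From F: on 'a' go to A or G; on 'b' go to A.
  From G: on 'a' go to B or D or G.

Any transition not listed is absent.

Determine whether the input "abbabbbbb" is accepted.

No

Start in {S}.
Read 'a': S→{S}; now {S}.
Read 'b': S→{A, G}; now {A, G}.
Read 'b': A→{A, B, F}, G→∅; now {A, B, F}.
Read 'a': A→{S, F}, B→{S, B, E}, F→{A, G}; now {S, A, B, E, F, G}.
Read 'b': S→{A, G}, A→{A, B, F}, B→{A, B, E}, E→{A, C}, F→{A}, G→∅; now {A, B, C, E, F, G}.
Read 'b': A→{A, B, F}, B→{A, B, E}, C→{A, E}, E→{A, C}, F→{A}, G→∅; now {A, B, C, E, F}.
Read 'b': A→{A, B, F}, B→{A, B, E}, C→{A, E}, E→{A, C}, F→{A}; now {A, B, C, E, F}.
Read 'b': A→{A, B, F}, B→{A, B, E}, C→{A, E}, E→{A, C}, F→{A}; now {A, B, C, E, F}.
Read 'b': A→{A, B, F}, B→{A, B, E}, C→{A, E}, E→{A, C}, F→{A}; now {A, B, C, E, F}.
The final set {A, B, C, E, F} contains no accepting state.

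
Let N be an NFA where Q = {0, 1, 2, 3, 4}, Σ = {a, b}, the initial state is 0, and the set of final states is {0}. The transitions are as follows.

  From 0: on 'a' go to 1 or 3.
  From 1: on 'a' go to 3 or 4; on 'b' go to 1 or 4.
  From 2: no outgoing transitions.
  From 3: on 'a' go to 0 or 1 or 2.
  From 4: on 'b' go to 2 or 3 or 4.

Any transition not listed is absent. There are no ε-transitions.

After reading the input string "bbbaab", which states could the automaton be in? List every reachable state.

Start in {0}.
Read 'b': {0} → ∅.
The set is empty and remains empty for the remaining 5 symbols.

∅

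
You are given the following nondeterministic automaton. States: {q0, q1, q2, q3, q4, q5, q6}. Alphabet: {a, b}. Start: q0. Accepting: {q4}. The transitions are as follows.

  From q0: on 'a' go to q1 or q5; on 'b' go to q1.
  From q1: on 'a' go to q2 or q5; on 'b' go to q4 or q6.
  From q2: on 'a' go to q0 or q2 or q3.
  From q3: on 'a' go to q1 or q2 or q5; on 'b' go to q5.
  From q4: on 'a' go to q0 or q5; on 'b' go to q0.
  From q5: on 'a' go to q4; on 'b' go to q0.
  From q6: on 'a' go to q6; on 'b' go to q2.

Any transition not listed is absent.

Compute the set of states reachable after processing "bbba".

{q0, q1, q2, q3, q5}

Start in {q0}.
Read 'b': {q0} → {q1}.
Read 'b': {q1} → {q4, q6}.
Read 'b': {q4, q6} → {q0, q2}.
Read 'a': {q0, q2} → {q0, q1, q2, q3, q5}.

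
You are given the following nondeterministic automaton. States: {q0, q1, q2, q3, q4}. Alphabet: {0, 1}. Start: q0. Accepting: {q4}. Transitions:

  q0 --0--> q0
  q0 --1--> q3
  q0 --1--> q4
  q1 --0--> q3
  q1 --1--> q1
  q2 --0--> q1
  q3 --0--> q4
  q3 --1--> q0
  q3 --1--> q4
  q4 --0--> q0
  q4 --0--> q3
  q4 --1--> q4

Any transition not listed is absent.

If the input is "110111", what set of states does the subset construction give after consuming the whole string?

Start in {q0}.
Read '1': q0→{q3, q4}; now {q3, q4}.
Read '1': q3→{q0, q4}, q4→{q4}; now {q0, q4}.
Read '0': q0→{q0}, q4→{q0, q3}; now {q0, q3}.
Read '1': q0→{q3, q4}, q3→{q0, q4}; now {q0, q3, q4}.
Read '1': q0→{q3, q4}, q3→{q0, q4}, q4→{q4}; now {q0, q3, q4}.
Read '1': q0→{q3, q4}, q3→{q0, q4}, q4→{q4}; now {q0, q3, q4}.

{q0, q3, q4}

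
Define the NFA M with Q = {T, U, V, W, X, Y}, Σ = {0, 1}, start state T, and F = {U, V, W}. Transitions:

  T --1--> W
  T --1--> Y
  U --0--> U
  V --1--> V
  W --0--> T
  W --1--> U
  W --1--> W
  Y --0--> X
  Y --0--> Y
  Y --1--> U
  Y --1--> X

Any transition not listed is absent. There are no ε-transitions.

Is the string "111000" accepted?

Start in {T}.
Read '1': T→{W, Y}; now {W, Y}.
Read '1': W→{U, W}, Y→{U, X}; now {U, W, X}.
Read '1': U→∅, W→{U, W}, X→∅; now {U, W}.
Read '0': U→{U}, W→{T}; now {T, U}.
Read '0': T→∅, U→{U}; now {U}.
Read '0': U→{U}; now {U}.
The final set {U} contains the accepting state U.

Yes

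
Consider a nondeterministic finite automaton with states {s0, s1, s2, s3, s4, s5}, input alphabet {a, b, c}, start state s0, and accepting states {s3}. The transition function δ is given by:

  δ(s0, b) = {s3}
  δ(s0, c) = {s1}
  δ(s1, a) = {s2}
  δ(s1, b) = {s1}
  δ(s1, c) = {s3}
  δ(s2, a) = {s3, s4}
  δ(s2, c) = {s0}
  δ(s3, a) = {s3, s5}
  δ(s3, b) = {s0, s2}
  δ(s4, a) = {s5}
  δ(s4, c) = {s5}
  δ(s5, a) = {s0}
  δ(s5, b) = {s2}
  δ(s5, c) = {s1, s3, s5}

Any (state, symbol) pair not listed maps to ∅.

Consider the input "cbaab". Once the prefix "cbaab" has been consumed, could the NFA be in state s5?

No

Start in {s0}.
Read 'c': {s0} → {s1}.
Read 'b': {s1} → {s1}.
Read 'a': {s1} → {s2}.
Read 'a': {s2} → {s3, s4}.
Read 'b': {s3, s4} → {s0, s2}.
State s5 is not in {s0, s2}.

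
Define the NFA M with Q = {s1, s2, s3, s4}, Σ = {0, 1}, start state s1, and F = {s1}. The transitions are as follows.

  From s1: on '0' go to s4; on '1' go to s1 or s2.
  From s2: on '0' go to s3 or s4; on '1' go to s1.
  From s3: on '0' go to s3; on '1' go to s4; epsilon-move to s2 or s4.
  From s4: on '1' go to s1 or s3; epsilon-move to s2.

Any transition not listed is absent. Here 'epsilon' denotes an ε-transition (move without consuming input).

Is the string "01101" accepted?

Yes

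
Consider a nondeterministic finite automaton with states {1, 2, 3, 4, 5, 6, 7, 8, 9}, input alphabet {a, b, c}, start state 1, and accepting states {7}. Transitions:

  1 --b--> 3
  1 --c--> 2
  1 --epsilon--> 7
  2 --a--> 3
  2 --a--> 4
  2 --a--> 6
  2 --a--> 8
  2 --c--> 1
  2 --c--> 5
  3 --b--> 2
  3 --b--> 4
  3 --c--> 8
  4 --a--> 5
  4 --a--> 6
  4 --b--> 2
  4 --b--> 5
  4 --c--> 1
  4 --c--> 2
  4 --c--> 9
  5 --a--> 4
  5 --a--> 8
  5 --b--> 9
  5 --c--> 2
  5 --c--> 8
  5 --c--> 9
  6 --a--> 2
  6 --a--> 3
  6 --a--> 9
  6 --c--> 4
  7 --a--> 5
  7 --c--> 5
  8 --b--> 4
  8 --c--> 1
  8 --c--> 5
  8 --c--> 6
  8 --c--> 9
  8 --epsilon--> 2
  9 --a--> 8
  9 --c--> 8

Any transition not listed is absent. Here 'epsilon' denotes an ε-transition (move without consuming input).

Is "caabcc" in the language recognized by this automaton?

Yes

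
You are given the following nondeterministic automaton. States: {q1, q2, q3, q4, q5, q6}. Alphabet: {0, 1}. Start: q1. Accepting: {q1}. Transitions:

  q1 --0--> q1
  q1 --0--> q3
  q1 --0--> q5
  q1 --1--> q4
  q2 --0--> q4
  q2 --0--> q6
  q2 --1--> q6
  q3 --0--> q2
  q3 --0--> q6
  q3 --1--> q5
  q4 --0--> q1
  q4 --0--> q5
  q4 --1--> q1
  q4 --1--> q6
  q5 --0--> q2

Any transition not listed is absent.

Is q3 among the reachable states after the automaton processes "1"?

No

Start in {q1}.
Read '1': q1→{q4}; now {q4}.
State q3 is not in {q4}.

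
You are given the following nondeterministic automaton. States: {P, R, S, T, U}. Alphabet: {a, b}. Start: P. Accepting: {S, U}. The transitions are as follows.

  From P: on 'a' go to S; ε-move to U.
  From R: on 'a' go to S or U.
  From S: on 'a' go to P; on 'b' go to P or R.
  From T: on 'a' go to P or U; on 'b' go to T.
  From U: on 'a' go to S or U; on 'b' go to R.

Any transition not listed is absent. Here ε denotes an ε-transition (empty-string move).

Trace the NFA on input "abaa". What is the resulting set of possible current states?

{P, S, U}

Start: ε-closure({P}) = {P, U}.
Read 'a': P→{S}, U→{S, U}; now {S, U}.
Read 'b': S→{P, R}, U→{R}; union {P, R}; ε-closure = {P, R, U}.
Read 'a': P→{S}, R→{S, U}, U→{S, U}; now {S, U}.
Read 'a': S→{P}, U→{S, U}; now {P, S, U}.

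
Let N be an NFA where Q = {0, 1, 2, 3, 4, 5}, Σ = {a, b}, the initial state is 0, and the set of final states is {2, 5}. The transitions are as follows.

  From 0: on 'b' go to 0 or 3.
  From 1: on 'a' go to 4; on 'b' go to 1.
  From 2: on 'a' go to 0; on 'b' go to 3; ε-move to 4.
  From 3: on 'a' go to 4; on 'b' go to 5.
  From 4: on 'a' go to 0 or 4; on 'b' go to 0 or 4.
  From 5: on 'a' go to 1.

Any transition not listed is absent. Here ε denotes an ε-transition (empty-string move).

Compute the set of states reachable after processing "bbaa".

{0, 4}

Start in {0}.
Read 'b': 0→{0, 3}; now {0, 3}.
Read 'b': 0→{0, 3}, 3→{5}; now {0, 3, 5}.
Read 'a': 0→∅, 3→{4}, 5→{1}; now {1, 4}.
Read 'a': 1→{4}, 4→{0, 4}; now {0, 4}.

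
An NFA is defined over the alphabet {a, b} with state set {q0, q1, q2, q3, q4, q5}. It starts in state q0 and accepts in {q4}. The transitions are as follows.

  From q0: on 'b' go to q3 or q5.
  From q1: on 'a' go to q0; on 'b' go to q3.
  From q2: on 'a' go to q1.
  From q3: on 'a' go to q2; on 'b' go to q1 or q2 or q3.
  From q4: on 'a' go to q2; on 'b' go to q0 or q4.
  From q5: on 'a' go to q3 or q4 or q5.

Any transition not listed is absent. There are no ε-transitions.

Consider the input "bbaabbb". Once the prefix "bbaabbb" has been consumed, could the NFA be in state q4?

No

Start in {q0}.
Read 'b': {q0} → {q3, q5}.
Read 'b': {q3, q5} → {q1, q2, q3}.
Read 'a': {q1, q2, q3} → {q0, q1, q2}.
Read 'a': {q0, q1, q2} → {q0, q1}.
Read 'b': {q0, q1} → {q3, q5}.
Read 'b': {q3, q5} → {q1, q2, q3}.
Read 'b': {q1, q2, q3} → {q1, q2, q3}.
State q4 is not in {q1, q2, q3}.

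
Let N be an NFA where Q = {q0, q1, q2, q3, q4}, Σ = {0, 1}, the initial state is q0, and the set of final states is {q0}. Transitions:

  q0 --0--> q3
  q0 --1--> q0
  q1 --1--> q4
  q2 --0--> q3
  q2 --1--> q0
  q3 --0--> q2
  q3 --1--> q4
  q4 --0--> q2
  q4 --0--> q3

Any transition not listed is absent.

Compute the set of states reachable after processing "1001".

{q0}

Start in {q0}.
Read '1': q0→{q0}; now {q0}.
Read '0': q0→{q3}; now {q3}.
Read '0': q3→{q2}; now {q2}.
Read '1': q2→{q0}; now {q0}.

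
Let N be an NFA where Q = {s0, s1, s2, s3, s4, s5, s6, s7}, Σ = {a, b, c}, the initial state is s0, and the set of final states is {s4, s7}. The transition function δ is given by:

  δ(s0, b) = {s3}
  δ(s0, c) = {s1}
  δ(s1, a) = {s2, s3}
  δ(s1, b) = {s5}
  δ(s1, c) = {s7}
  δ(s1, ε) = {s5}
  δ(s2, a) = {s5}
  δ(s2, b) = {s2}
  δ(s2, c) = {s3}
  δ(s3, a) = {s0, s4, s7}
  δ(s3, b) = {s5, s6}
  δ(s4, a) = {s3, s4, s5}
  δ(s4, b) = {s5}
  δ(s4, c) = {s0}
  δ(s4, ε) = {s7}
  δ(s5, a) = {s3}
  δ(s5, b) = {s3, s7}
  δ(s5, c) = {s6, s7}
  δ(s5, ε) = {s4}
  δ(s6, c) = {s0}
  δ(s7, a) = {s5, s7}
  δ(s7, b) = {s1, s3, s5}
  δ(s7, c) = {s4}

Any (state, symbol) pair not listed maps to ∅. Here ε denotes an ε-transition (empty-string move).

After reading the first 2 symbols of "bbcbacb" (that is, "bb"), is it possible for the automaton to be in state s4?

Yes

Start in {s0}.
Read 'b': {s0} → {s3}.
Read 'b': {s3} → {s4, s5, s6, s7}.
State s4 is in {s4, s5, s6, s7}.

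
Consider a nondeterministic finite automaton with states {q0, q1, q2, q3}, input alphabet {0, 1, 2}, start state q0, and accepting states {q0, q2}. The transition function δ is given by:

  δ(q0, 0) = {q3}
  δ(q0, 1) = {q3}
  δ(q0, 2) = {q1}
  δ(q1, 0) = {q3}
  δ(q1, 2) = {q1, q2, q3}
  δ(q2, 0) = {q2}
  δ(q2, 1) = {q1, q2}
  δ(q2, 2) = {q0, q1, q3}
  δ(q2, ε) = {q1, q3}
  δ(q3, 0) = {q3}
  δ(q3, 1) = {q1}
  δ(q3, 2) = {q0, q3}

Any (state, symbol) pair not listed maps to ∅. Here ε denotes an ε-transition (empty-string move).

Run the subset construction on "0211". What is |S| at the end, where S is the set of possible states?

1

Start in {q0}.
Read '0': q0→{q3}; now {q3}.
Read '2': q3→{q0, q3}; now {q0, q3}.
Read '1': q0→{q3}, q3→{q1}; now {q1, q3}.
Read '1': q1→∅, q3→{q1}; now {q1}.
That set has 1 state.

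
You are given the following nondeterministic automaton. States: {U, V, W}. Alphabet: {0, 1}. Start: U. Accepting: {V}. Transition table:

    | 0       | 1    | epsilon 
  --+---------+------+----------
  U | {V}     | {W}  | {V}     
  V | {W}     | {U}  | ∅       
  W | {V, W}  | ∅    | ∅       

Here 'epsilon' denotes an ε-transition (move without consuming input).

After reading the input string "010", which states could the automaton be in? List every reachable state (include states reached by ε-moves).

Start: ε-closure({U}) = {U, V}.
Read '0': {U, V} → {V, W}.
Read '1': {V, W} → {U, V}.
Read '0': {U, V} → {V, W}.

{V, W}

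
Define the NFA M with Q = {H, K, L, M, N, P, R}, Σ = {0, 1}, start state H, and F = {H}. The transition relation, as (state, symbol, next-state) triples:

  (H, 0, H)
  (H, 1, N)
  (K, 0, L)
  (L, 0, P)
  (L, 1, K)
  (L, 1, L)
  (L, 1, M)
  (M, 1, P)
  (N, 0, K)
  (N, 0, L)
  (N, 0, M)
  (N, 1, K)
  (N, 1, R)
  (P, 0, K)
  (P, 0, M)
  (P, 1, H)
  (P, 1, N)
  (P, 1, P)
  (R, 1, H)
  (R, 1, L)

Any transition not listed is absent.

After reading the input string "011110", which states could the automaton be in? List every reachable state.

{K, L, M, P}

Start in {H}.
Read '0': H→{H}; now {H}.
Read '1': H→{N}; now {N}.
Read '1': N→{K, R}; now {K, R}.
Read '1': K→∅, R→{H, L}; now {H, L}.
Read '1': H→{N}, L→{K, L, M}; now {K, L, M, N}.
Read '0': K→{L}, L→{P}, M→∅, N→{K, L, M}; now {K, L, M, P}.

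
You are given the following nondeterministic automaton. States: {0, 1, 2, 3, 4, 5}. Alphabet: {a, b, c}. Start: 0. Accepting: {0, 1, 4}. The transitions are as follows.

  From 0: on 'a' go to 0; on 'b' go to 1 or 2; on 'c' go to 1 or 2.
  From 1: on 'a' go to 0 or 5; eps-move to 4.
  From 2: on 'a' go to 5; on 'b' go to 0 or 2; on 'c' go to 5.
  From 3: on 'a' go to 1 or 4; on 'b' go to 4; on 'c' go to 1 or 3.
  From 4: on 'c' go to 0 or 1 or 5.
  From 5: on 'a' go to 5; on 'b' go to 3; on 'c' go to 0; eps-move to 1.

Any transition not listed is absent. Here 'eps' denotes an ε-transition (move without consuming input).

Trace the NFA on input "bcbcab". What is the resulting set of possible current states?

{1, 2, 3, 4}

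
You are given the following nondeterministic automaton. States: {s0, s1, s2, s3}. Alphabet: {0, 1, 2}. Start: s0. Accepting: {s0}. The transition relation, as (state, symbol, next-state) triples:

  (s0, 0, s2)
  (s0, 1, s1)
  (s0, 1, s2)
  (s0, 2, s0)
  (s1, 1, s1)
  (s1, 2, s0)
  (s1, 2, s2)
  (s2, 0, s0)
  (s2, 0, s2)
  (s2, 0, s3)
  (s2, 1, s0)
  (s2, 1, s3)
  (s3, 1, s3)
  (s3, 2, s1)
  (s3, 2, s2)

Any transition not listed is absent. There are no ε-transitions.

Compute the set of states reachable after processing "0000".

Start in {s0}.
Read '0': s0→{s2}; now {s2}.
Read '0': s2→{s0, s2, s3}; now {s0, s2, s3}.
Read '0': s0→{s2}, s2→{s0, s2, s3}, s3→∅; now {s0, s2, s3}.
Read '0': s0→{s2}, s2→{s0, s2, s3}, s3→∅; now {s0, s2, s3}.

{s0, s2, s3}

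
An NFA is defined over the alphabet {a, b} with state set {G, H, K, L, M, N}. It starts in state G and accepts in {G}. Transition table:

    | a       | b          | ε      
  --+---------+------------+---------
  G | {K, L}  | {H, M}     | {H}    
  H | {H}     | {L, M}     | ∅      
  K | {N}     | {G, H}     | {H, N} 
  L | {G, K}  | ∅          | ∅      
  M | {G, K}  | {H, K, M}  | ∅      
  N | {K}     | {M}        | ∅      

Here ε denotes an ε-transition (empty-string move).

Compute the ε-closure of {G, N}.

{G, H, N}

Begin with {G, N}.
ε-move G → H; add H.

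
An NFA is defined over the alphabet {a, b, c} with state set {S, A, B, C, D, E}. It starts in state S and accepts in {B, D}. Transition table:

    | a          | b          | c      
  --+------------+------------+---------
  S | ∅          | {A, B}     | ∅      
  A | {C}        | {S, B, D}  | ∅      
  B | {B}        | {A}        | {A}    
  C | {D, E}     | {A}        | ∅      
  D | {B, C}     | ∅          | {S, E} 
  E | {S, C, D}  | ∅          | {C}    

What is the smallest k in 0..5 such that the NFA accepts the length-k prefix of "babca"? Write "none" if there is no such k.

1

Start in {S}.
Read 'b': {S} → {A, B}.
None of the earlier sets intersect F, but {A, B} does.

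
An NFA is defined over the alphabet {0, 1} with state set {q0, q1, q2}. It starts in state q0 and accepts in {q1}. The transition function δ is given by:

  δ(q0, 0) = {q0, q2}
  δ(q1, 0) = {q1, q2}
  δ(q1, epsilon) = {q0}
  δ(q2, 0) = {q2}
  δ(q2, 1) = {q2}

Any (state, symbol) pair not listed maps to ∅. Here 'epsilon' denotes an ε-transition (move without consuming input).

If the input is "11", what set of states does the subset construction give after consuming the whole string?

Start in {q0}.
Read '1': q0→∅; now ∅.
The set is empty and remains empty for the remaining 1 symbol.

∅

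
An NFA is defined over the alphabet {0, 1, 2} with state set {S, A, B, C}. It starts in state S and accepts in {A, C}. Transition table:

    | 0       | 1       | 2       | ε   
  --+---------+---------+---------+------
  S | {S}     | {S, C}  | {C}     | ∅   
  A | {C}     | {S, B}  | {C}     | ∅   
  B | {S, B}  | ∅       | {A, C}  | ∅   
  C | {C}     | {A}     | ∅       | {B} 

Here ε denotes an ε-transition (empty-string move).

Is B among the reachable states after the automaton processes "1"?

Start in {S}.
Read '1': {S} → {S, B, C}.
State B is in {S, B, C}.

Yes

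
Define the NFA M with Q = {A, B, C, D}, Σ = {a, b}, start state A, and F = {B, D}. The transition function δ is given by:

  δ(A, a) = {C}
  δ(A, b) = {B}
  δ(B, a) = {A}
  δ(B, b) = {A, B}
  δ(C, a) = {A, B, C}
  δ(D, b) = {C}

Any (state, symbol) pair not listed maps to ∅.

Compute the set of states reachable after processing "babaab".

Start in {A}.
Read 'b': {A} → {B}.
Read 'a': {B} → {A}.
Read 'b': {A} → {B}.
Read 'a': {B} → {A}.
Read 'a': {A} → {C}.
Read 'b': {C} → ∅.

∅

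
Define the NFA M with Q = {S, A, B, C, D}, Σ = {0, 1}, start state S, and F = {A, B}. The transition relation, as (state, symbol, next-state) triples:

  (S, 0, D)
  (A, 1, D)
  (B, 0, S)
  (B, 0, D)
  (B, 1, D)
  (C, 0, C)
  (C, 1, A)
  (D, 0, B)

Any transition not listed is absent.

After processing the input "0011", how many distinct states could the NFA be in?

0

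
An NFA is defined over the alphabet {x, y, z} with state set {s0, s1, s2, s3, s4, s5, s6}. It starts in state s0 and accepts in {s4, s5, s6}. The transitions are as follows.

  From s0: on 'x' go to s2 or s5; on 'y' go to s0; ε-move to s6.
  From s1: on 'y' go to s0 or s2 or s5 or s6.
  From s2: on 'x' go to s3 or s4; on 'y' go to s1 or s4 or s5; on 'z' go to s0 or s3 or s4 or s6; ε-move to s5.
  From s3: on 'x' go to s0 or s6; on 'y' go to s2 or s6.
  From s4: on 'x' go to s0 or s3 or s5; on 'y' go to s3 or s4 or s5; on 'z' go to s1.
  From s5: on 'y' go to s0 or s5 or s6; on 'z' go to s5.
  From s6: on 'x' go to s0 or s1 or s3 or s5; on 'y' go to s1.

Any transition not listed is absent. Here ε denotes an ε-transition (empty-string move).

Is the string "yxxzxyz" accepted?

Yes

Start: ε-closure({s0}) = {s0, s6}.
Read 'y': s0→{s0}, s6→{s1}; union {s0, s1}; ε-closure = {s0, s1, s6}.
Read 'x': s0→{s2, s5}, s1→∅, s6→{s0, s1, s3, s5}; union {s0, s1, s2, s3, s5}; ε-closure = {s0, s1, s2, s3, s5, s6}.
Read 'x': s0→{s2, s5}, s1→∅, s2→{s3, s4}, s3→{s0, s6}, s5→∅, s6→{s0, s1, s3, s5}; now {s0, s1, s2, s3, s4, s5, s6}.
Read 'z': s0→∅, s1→∅, s2→{s0, s3, s4, s6}, s3→∅, s4→{s1}, s5→{s5}, s6→∅; now {s0, s1, s3, s4, s5, s6}.
Read 'x': s0→{s2, s5}, s1→∅, s3→{s0, s6}, s4→{s0, s3, s5}, s5→∅, s6→{s0, s1, s3, s5}; now {s0, s1, s2, s3, s5, s6}.
Read 'y': s0→{s0}, s1→{s0, s2, s5, s6}, s2→{s1, s4, s5}, s3→{s2, s6}, s5→{s0, s5, s6}, s6→{s1}; now {s0, s1, s2, s4, s5, s6}.
Read 'z': s0→∅, s1→∅, s2→{s0, s3, s4, s6}, s4→{s1}, s5→{s5}, s6→∅; now {s0, s1, s3, s4, s5, s6}.
The final set {s0, s1, s3, s4, s5, s6} contains the accepting states s4, s5, s6.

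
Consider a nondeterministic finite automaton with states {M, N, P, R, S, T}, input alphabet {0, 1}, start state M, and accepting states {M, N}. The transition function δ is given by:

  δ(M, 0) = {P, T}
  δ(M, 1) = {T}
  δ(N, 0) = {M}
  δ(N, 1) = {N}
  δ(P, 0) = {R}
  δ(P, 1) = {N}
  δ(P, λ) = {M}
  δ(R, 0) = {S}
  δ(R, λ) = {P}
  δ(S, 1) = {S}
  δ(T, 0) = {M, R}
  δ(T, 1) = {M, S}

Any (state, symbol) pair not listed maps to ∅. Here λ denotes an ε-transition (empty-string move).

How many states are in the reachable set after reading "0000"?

Start in {M}.
Read '0': {M} → {M, P, T}.
Read '0': {M, P, T} → {M, P, R, T}.
Read '0': {M, P, R, T} → {M, P, R, S, T}.
Read '0': {M, P, R, S, T} → {M, P, R, S, T}.
That set has 5 states.

5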